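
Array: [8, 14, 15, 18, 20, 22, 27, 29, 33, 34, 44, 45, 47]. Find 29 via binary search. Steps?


Search for 29:
[0,12] mid=6 arr[6]=27
[7,12] mid=9 arr[9]=34
[7,8] mid=7 arr[7]=29
Total: 3 comparisons


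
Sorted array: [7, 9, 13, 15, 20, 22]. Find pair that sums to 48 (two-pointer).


Two pointers: lo=0, hi=5
No pair sums to 48


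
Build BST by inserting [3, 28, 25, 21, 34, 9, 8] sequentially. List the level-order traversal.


Root = 3; build tree by BST insertion.
Level-Order traversal: [3, 28, 25, 34, 21, 9, 8]


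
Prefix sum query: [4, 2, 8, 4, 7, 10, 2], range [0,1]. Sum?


Prefix sums: [0, 4, 6, 14, 18, 25, 35, 37]
Sum[0..1] = prefix[2] - prefix[0] = 6 - 0 = 6


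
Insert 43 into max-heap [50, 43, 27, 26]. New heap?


Append 43: [50, 43, 27, 26, 43]
Bubble up: no swaps needed
Result: [50, 43, 27, 26, 43]


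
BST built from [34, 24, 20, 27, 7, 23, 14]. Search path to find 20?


BST root = 34
Search for 20: compare at each node
Path: [34, 24, 20]


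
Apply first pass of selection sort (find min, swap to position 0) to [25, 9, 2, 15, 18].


After one pass: [2, 9, 25, 15, 18]


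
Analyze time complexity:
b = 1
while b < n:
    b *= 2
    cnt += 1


Per nesting level: O(log n) = O(log n)
Complexity: O(log n)


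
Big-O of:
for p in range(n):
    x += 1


Per nesting level: O(n) = O(n)
Complexity: O(n)


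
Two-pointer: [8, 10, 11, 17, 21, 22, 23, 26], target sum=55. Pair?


Two pointers: lo=0, hi=7
No pair sums to 55


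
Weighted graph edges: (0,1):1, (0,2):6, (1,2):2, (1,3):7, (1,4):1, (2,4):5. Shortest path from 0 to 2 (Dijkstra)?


Dijkstra from 0:
Distances: {0: 0, 1: 1, 2: 3, 3: 8, 4: 2}
Shortest distance to 2 = 3, path = [0, 1, 2]


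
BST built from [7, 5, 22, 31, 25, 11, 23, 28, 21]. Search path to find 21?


BST root = 7
Search for 21: compare at each node
Path: [7, 22, 11, 21]


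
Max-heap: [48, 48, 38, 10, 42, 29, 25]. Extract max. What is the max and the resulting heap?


Max = 48
Replace root with last, heapify down
Resulting heap: [48, 42, 38, 10, 25, 29]


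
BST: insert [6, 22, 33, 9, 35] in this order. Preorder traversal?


Root = 6; build tree by BST insertion.
Preorder traversal: [6, 22, 9, 33, 35]


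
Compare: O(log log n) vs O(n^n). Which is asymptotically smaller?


double-logarithmic grows slower than n^n
O(log log n) is asymptotically smaller; O(n^n) grows faster


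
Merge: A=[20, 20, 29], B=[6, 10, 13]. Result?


Compare heads, take smaller each step.
Merged: [6, 10, 13, 20, 20, 29]


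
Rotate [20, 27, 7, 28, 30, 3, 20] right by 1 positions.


Right rotate by 1: [20, 20, 27, 7, 28, 30, 3]


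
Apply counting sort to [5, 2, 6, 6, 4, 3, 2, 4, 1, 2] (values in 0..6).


Count array: [0, 1, 3, 1, 2, 1, 2]
Reconstruct: [1, 2, 2, 2, 3, 4, 4, 5, 6, 6]


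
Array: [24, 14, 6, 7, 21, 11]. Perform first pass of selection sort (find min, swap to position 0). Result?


After one pass: [6, 14, 24, 7, 21, 11]


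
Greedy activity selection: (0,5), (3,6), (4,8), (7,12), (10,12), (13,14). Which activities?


Greedy: pick earliest-ending, then skip overlaps.
Selected (3 activities): [(0, 5), (7, 12), (13, 14)]


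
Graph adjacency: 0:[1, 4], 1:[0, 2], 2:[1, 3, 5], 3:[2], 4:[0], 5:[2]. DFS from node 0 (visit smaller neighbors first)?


DFS stack-based: start with [0]
Visit order: [0, 1, 2, 3, 5, 4]


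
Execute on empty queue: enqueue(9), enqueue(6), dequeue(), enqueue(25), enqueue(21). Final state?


enqueue(9) -> [9]
enqueue(6) -> [9, 6]
dequeue() returns 9 -> [6]
enqueue(25) -> [6, 25]
enqueue(21) -> [6, 25, 21]
Final queue (front to back): [6, 25, 21]


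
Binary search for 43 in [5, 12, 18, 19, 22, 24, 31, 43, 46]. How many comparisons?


Search for 43:
[0,8] mid=4 arr[4]=22
[5,8] mid=6 arr[6]=31
[7,8] mid=7 arr[7]=43
Total: 3 comparisons


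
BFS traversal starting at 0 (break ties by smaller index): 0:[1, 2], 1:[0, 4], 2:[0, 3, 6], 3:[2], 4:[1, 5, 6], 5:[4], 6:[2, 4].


BFS queue: start with [0]
Visit order: [0, 1, 2, 4, 3, 6, 5]


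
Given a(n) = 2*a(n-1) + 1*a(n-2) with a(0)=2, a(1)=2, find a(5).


Build bottom-up:
...a(3)=14, a(4)=34, a(5)=2*34+1*14=82


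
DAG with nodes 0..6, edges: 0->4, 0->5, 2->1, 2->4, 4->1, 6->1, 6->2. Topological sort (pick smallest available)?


Kahn's algorithm, process smallest node first
Order: [0, 3, 5, 6, 2, 4, 1]


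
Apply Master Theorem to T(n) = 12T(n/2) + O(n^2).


a=12, b=2, c=2. log_2(12)=3.585 > c=2. Case 1: O(n^log_b(a)) = O(n^3.585)
Complexity: O(n^3.585)


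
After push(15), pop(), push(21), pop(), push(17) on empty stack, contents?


push(15) -> [15]
pop() returns 15 -> []
push(21) -> [21]
pop() returns 21 -> []
push(17) -> [17]
Final stack (bottom to top): [17]


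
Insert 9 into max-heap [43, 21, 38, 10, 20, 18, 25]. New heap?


Append 9: [43, 21, 38, 10, 20, 18, 25, 9]
Bubble up: no swaps needed
Result: [43, 21, 38, 10, 20, 18, 25, 9]


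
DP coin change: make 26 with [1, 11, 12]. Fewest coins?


dp[0]=0; dp[i]=1+min(dp[i-c] for c in coins)
...dp[21]=10, dp[22]=2, dp[23]=2, dp[24]=2, dp[25]=3, dp[26]=4
Minimum coins for 26 = 4


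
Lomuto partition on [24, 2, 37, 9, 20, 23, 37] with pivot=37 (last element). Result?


Elements <= 37 go left of pivot.
Result: [24, 2, 37, 9, 20, 23, 37], pivot at index 6


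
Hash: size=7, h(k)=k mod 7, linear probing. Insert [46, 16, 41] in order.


Insertions: 46->slot 4; 16->slot 2; 41->slot 6
Table: [None, None, 16, None, 46, None, 41]


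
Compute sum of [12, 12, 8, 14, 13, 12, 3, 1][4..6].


Prefix sums: [0, 12, 24, 32, 46, 59, 71, 74, 75]
Sum[4..6] = prefix[7] - prefix[4] = 74 - 46 = 28


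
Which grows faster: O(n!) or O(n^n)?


factorial grows slower than n^n
O(n!) is asymptotically smaller; O(n^n) grows faster


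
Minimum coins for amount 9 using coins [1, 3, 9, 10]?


dp[0]=0; dp[i]=1+min(dp[i-c] for c in coins)
...dp[4]=2, dp[5]=3, dp[6]=2, dp[7]=3, dp[8]=4, dp[9]=1
Minimum coins for 9 = 1


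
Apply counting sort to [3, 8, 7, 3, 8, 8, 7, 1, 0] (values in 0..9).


Count array: [1, 1, 0, 2, 0, 0, 0, 2, 3, 0]
Reconstruct: [0, 1, 3, 3, 7, 7, 8, 8, 8]


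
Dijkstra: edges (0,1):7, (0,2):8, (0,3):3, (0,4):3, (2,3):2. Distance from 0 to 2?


Dijkstra from 0:
Distances: {0: 0, 1: 7, 2: 5, 3: 3, 4: 3}
Shortest distance to 2 = 5, path = [0, 3, 2]


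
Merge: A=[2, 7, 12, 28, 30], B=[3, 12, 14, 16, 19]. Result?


Compare heads, take smaller each step.
Merged: [2, 3, 7, 12, 12, 14, 16, 19, 28, 30]


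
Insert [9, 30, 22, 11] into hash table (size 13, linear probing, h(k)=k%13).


Insertions: 9->slot 9; 30->slot 4; 22->slot 10; 11->slot 11
Table: [None, None, None, None, 30, None, None, None, None, 9, 22, 11, None]


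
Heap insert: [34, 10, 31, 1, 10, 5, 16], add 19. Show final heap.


Append 19: [34, 10, 31, 1, 10, 5, 16, 19]
Bubble up: swap idx 7(19) with idx 3(1); swap idx 3(19) with idx 1(10)
Result: [34, 19, 31, 10, 10, 5, 16, 1]


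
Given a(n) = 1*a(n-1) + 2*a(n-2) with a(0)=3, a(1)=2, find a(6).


Build bottom-up:
...a(4)=28, a(5)=52, a(6)=1*52+2*28=108


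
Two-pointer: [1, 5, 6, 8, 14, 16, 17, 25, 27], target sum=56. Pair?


Two pointers: lo=0, hi=8
No pair sums to 56


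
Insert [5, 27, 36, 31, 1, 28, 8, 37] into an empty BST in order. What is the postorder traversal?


Root = 5; build tree by BST insertion.
Postorder traversal: [1, 8, 28, 31, 37, 36, 27, 5]


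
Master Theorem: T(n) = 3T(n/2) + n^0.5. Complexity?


a=3, b=2, c=0.5. log_2(3)=1.585 > c=0.5. Case 1: O(n^log_b(a)) = O(n^1.585)
Complexity: O(n^1.585)


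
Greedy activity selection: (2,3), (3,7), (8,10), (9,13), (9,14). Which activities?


Greedy: pick earliest-ending, then skip overlaps.
Selected (3 activities): [(2, 3), (3, 7), (8, 10)]


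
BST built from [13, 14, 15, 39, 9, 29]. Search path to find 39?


BST root = 13
Search for 39: compare at each node
Path: [13, 14, 15, 39]


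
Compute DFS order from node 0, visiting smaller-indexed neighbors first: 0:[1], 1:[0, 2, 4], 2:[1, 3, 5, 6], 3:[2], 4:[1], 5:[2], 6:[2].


DFS stack-based: start with [0]
Visit order: [0, 1, 2, 3, 5, 6, 4]


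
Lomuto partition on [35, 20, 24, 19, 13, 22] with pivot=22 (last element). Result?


Elements <= 22 go left of pivot.
Result: [20, 19, 13, 22, 24, 35], pivot at index 3


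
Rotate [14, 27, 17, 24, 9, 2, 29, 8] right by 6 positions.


Right rotate by 6: [17, 24, 9, 2, 29, 8, 14, 27]


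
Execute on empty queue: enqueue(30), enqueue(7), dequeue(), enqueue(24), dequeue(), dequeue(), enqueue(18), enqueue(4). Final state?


enqueue(30) -> [30]
enqueue(7) -> [30, 7]
dequeue() returns 30 -> [7]
enqueue(24) -> [7, 24]
dequeue() returns 7 -> [24]
dequeue() returns 24 -> []
enqueue(18) -> [18]
enqueue(4) -> [18, 4]
Final queue (front to back): [18, 4]


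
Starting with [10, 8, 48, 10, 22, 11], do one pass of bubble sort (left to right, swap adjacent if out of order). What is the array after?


After one pass: [8, 10, 10, 22, 11, 48]


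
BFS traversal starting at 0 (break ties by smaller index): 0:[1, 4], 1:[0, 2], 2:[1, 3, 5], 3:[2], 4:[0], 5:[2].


BFS queue: start with [0]
Visit order: [0, 1, 4, 2, 3, 5]


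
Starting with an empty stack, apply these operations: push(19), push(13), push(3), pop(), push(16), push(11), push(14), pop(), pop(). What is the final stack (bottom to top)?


push(19) -> [19]
push(13) -> [19, 13]
push(3) -> [19, 13, 3]
pop() returns 3 -> [19, 13]
push(16) -> [19, 13, 16]
push(11) -> [19, 13, 16, 11]
push(14) -> [19, 13, 16, 11, 14]
pop() returns 14 -> [19, 13, 16, 11]
pop() returns 11 -> [19, 13, 16]
Final stack (bottom to top): [19, 13, 16]


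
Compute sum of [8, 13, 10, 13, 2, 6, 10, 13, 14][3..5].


Prefix sums: [0, 8, 21, 31, 44, 46, 52, 62, 75, 89]
Sum[3..5] = prefix[6] - prefix[3] = 52 - 31 = 21


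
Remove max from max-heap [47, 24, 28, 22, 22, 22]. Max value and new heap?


Max = 47
Replace root with last, heapify down
Resulting heap: [28, 24, 22, 22, 22]


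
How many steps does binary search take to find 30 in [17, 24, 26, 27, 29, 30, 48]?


Search for 30:
[0,6] mid=3 arr[3]=27
[4,6] mid=5 arr[5]=30
Total: 2 comparisons


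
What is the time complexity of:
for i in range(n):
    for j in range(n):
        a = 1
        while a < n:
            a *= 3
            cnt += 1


Per nesting level: O(n) * O(n) * O(log n) = O(n^2 log n)
Complexity: O(n^2 log n)


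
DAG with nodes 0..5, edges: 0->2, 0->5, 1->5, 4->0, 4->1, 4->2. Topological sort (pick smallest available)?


Kahn's algorithm, process smallest node first
Order: [3, 4, 0, 1, 2, 5]


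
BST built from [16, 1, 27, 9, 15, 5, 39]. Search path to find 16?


BST root = 16
Search for 16: compare at each node
Path: [16]


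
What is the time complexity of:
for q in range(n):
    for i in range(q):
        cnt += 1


Per nesting level: O(n) * O(n) [triangular over q] = O(n^2)
Complexity: O(n^2)


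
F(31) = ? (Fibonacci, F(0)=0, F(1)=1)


F(n)=F(n-1)+F(n-2)
...F(29)=514229, F(30)=832040, F(31)=1346269


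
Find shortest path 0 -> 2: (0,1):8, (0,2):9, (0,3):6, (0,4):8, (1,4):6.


Dijkstra from 0:
Distances: {0: 0, 1: 8, 2: 9, 3: 6, 4: 8}
Shortest distance to 2 = 9, path = [0, 2]


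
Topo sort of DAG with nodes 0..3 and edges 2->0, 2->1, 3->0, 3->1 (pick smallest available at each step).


Kahn's algorithm, process smallest node first
Order: [2, 3, 0, 1]


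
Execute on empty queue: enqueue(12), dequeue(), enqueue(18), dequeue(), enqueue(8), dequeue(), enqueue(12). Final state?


enqueue(12) -> [12]
dequeue() returns 12 -> []
enqueue(18) -> [18]
dequeue() returns 18 -> []
enqueue(8) -> [8]
dequeue() returns 8 -> []
enqueue(12) -> [12]
Final queue (front to back): [12]


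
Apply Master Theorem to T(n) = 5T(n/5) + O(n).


a=5, b=5, c=1. log_5(5)=1 = c=1. Case 2: O(n^c log n) = O(n log n)
Complexity: O(n log n)


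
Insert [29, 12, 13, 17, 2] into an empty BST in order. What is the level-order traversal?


Root = 29; build tree by BST insertion.
Level-Order traversal: [29, 12, 2, 13, 17]


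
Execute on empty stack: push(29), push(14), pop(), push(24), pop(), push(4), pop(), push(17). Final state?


push(29) -> [29]
push(14) -> [29, 14]
pop() returns 14 -> [29]
push(24) -> [29, 24]
pop() returns 24 -> [29]
push(4) -> [29, 4]
pop() returns 4 -> [29]
push(17) -> [29, 17]
Final stack (bottom to top): [29, 17]


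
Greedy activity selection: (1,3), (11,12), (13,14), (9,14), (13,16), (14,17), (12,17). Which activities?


Greedy: pick earliest-ending, then skip overlaps.
Selected (4 activities): [(1, 3), (11, 12), (13, 14), (14, 17)]


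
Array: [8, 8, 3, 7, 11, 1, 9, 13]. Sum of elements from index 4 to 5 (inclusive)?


Prefix sums: [0, 8, 16, 19, 26, 37, 38, 47, 60]
Sum[4..5] = prefix[6] - prefix[4] = 38 - 26 = 12


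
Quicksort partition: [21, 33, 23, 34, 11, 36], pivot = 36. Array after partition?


Elements <= 36 go left of pivot.
Result: [21, 33, 23, 34, 11, 36], pivot at index 5


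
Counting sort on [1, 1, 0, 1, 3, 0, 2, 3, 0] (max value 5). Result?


Count array: [3, 3, 1, 2, 0, 0]
Reconstruct: [0, 0, 0, 1, 1, 1, 2, 3, 3]


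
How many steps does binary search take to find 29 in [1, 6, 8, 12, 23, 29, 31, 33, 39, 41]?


Search for 29:
[0,9] mid=4 arr[4]=23
[5,9] mid=7 arr[7]=33
[5,6] mid=5 arr[5]=29
Total: 3 comparisons


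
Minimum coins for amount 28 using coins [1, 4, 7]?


dp[0]=0; dp[i]=1+min(dp[i-c] for c in coins)
...dp[23]=5, dp[24]=6, dp[25]=4, dp[26]=5, dp[27]=6, dp[28]=4
Minimum coins for 28 = 4


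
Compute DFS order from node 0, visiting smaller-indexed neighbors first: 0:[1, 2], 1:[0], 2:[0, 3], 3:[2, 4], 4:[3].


DFS stack-based: start with [0]
Visit order: [0, 1, 2, 3, 4]


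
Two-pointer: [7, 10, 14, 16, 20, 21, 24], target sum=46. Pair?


Two pointers: lo=0, hi=6
No pair sums to 46


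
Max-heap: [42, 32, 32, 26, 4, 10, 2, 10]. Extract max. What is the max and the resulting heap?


Max = 42
Replace root with last, heapify down
Resulting heap: [32, 26, 32, 10, 4, 10, 2]


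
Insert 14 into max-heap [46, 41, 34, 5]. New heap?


Append 14: [46, 41, 34, 5, 14]
Bubble up: no swaps needed
Result: [46, 41, 34, 5, 14]


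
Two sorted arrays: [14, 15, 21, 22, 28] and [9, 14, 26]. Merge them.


Compare heads, take smaller each step.
Merged: [9, 14, 14, 15, 21, 22, 26, 28]


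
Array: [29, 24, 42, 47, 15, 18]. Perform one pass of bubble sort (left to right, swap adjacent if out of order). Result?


After one pass: [24, 29, 42, 15, 18, 47]


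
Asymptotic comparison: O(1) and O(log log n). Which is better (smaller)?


constant grows slower than double-logarithmic
O(1) is asymptotically smaller; O(log log n) grows faster


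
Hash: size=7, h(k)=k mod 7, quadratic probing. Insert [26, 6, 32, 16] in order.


Insertions: 26->slot 5; 6->slot 6; 32->slot 4; 16->slot 2
Table: [None, None, 16, None, 32, 26, 6]


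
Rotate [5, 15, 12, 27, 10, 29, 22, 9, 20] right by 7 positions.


Right rotate by 7: [12, 27, 10, 29, 22, 9, 20, 5, 15]


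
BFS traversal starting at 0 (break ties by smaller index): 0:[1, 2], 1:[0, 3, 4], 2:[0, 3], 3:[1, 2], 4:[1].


BFS queue: start with [0]
Visit order: [0, 1, 2, 3, 4]


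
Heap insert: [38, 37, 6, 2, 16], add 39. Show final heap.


Append 39: [38, 37, 6, 2, 16, 39]
Bubble up: swap idx 5(39) with idx 2(6); swap idx 2(39) with idx 0(38)
Result: [39, 37, 38, 2, 16, 6]


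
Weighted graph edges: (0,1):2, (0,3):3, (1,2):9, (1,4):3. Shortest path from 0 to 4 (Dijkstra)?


Dijkstra from 0:
Distances: {0: 0, 1: 2, 2: 11, 3: 3, 4: 5}
Shortest distance to 4 = 5, path = [0, 1, 4]


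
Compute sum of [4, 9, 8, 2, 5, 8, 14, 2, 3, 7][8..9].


Prefix sums: [0, 4, 13, 21, 23, 28, 36, 50, 52, 55, 62]
Sum[8..9] = prefix[10] - prefix[8] = 62 - 52 = 10


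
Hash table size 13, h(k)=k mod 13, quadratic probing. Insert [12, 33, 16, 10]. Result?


Insertions: 12->slot 12; 33->slot 7; 16->slot 3; 10->slot 10
Table: [None, None, None, 16, None, None, None, 33, None, None, 10, None, 12]


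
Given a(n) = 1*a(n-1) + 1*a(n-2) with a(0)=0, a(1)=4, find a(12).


Build bottom-up:
...a(10)=220, a(11)=356, a(12)=1*356+1*220=576


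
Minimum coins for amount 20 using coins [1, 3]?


dp[0]=0; dp[i]=1+min(dp[i-c] for c in coins)
...dp[15]=5, dp[16]=6, dp[17]=7, dp[18]=6, dp[19]=7, dp[20]=8
Minimum coins for 20 = 8


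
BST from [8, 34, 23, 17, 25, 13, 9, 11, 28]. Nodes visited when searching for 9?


BST root = 8
Search for 9: compare at each node
Path: [8, 34, 23, 17, 13, 9]


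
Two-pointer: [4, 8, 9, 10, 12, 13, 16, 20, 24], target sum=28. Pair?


Two pointers: lo=0, hi=8
Found pair: (4, 24) summing to 28


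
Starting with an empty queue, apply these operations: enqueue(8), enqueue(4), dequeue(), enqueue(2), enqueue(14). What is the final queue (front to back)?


enqueue(8) -> [8]
enqueue(4) -> [8, 4]
dequeue() returns 8 -> [4]
enqueue(2) -> [4, 2]
enqueue(14) -> [4, 2, 14]
Final queue (front to back): [4, 2, 14]


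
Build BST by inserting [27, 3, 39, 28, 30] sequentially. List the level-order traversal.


Root = 27; build tree by BST insertion.
Level-Order traversal: [27, 3, 39, 28, 30]


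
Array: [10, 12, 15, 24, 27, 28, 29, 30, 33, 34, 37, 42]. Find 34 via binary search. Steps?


Search for 34:
[0,11] mid=5 arr[5]=28
[6,11] mid=8 arr[8]=33
[9,11] mid=10 arr[10]=37
[9,9] mid=9 arr[9]=34
Total: 4 comparisons


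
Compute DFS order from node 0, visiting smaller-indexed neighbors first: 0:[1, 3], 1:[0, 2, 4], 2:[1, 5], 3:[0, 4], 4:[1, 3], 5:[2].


DFS stack-based: start with [0]
Visit order: [0, 1, 2, 5, 4, 3]


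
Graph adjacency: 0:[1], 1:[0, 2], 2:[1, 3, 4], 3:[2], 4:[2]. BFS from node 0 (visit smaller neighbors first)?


BFS queue: start with [0]
Visit order: [0, 1, 2, 3, 4]


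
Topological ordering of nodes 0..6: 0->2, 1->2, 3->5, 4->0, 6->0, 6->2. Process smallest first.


Kahn's algorithm, process smallest node first
Order: [1, 3, 4, 5, 6, 0, 2]


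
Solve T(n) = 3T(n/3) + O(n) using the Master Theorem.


a=3, b=3, c=1. log_3(3)=1 = c=1. Case 2: O(n^c log n) = O(n log n)
Complexity: O(n log n)


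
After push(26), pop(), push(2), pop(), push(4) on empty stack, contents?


push(26) -> [26]
pop() returns 26 -> []
push(2) -> [2]
pop() returns 2 -> []
push(4) -> [4]
Final stack (bottom to top): [4]


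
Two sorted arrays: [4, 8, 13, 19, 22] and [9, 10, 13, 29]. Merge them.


Compare heads, take smaller each step.
Merged: [4, 8, 9, 10, 13, 13, 19, 22, 29]


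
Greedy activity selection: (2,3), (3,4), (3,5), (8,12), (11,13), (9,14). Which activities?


Greedy: pick earliest-ending, then skip overlaps.
Selected (3 activities): [(2, 3), (3, 4), (8, 12)]


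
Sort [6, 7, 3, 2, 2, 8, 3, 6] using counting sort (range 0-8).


Count array: [0, 0, 2, 2, 0, 0, 2, 1, 1]
Reconstruct: [2, 2, 3, 3, 6, 6, 7, 8]


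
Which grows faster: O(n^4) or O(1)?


constant grows slower than quartic
O(1) is asymptotically smaller; O(n^4) grows faster


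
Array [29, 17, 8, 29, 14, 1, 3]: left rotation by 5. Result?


Left rotate by 5: [1, 3, 29, 17, 8, 29, 14]


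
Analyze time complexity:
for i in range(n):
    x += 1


Per nesting level: O(n) = O(n)
Complexity: O(n)


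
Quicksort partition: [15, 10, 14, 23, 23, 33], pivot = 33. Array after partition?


Elements <= 33 go left of pivot.
Result: [15, 10, 14, 23, 23, 33], pivot at index 5


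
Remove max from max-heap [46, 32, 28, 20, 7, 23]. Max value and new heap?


Max = 46
Replace root with last, heapify down
Resulting heap: [32, 23, 28, 20, 7]


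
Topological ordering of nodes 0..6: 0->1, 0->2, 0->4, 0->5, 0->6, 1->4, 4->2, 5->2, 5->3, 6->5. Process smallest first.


Kahn's algorithm, process smallest node first
Order: [0, 1, 4, 6, 5, 2, 3]


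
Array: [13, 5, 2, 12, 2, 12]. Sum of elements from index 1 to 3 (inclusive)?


Prefix sums: [0, 13, 18, 20, 32, 34, 46]
Sum[1..3] = prefix[4] - prefix[1] = 32 - 13 = 19


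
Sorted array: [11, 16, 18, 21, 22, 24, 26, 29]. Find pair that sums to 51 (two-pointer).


Two pointers: lo=0, hi=7
Found pair: (22, 29) summing to 51


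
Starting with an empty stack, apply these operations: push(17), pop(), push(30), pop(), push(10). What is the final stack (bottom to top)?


push(17) -> [17]
pop() returns 17 -> []
push(30) -> [30]
pop() returns 30 -> []
push(10) -> [10]
Final stack (bottom to top): [10]


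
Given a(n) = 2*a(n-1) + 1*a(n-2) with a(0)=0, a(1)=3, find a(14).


Build bottom-up:
...a(12)=41580, a(13)=100383, a(14)=2*100383+1*41580=242346


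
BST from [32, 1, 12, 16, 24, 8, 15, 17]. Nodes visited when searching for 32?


BST root = 32
Search for 32: compare at each node
Path: [32]


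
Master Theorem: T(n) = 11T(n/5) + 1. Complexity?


a=11, b=5, c=0. log_5(11)=1.490 > c=0. Case 1: O(n^log_b(a)) = O(n^1.490)
Complexity: O(n^1.490)


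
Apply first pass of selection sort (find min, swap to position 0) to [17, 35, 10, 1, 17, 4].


After one pass: [1, 35, 10, 17, 17, 4]


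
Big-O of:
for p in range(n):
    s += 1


Per nesting level: O(n) = O(n)
Complexity: O(n)


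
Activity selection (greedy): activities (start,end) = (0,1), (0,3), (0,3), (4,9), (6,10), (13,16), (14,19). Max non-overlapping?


Greedy: pick earliest-ending, then skip overlaps.
Selected (3 activities): [(0, 1), (4, 9), (13, 16)]


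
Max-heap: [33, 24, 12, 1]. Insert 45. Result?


Append 45: [33, 24, 12, 1, 45]
Bubble up: swap idx 4(45) with idx 1(24); swap idx 1(45) with idx 0(33)
Result: [45, 33, 12, 1, 24]


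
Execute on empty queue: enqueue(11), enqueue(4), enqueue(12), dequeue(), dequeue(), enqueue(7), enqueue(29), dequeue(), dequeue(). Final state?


enqueue(11) -> [11]
enqueue(4) -> [11, 4]
enqueue(12) -> [11, 4, 12]
dequeue() returns 11 -> [4, 12]
dequeue() returns 4 -> [12]
enqueue(7) -> [12, 7]
enqueue(29) -> [12, 7, 29]
dequeue() returns 12 -> [7, 29]
dequeue() returns 7 -> [29]
Final queue (front to back): [29]


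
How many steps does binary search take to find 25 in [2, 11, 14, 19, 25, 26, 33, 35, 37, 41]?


Search for 25:
[0,9] mid=4 arr[4]=25
Total: 1 comparisons


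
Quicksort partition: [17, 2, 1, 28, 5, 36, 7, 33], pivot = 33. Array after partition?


Elements <= 33 go left of pivot.
Result: [17, 2, 1, 28, 5, 7, 33, 36], pivot at index 6


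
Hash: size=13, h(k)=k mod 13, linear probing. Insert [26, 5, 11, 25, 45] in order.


Insertions: 26->slot 0; 5->slot 5; 11->slot 11; 25->slot 12; 45->slot 6
Table: [26, None, None, None, None, 5, 45, None, None, None, None, 11, 25]


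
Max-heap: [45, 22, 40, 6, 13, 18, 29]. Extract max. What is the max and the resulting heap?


Max = 45
Replace root with last, heapify down
Resulting heap: [40, 22, 29, 6, 13, 18]


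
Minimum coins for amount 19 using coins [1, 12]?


dp[0]=0; dp[i]=1+min(dp[i-c] for c in coins)
...dp[14]=3, dp[15]=4, dp[16]=5, dp[17]=6, dp[18]=7, dp[19]=8
Minimum coins for 19 = 8


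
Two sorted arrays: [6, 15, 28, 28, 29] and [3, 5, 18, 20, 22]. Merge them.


Compare heads, take smaller each step.
Merged: [3, 5, 6, 15, 18, 20, 22, 28, 28, 29]


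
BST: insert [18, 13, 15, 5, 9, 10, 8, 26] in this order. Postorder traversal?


Root = 18; build tree by BST insertion.
Postorder traversal: [8, 10, 9, 5, 15, 13, 26, 18]


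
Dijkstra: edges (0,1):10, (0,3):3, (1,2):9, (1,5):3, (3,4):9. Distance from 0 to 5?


Dijkstra from 0:
Distances: {0: 0, 1: 10, 2: 19, 3: 3, 4: 12, 5: 13}
Shortest distance to 5 = 13, path = [0, 1, 5]


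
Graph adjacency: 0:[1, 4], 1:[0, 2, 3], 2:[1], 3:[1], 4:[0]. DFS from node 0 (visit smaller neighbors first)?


DFS stack-based: start with [0]
Visit order: [0, 1, 2, 3, 4]


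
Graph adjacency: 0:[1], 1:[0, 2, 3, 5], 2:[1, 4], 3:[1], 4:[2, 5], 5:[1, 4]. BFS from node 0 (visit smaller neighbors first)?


BFS queue: start with [0]
Visit order: [0, 1, 2, 3, 5, 4]


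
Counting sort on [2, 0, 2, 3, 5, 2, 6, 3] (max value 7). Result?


Count array: [1, 0, 3, 2, 0, 1, 1, 0]
Reconstruct: [0, 2, 2, 2, 3, 3, 5, 6]


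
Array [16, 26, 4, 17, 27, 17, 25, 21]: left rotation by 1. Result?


Left rotate by 1: [26, 4, 17, 27, 17, 25, 21, 16]


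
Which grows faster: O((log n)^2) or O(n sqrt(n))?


polylogarithmic grows slower than n^1.5
O((log n)^2) is asymptotically smaller; O(n sqrt(n)) grows faster


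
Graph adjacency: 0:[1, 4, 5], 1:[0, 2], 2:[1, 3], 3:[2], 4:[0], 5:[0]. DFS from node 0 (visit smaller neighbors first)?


DFS stack-based: start with [0]
Visit order: [0, 1, 2, 3, 4, 5]


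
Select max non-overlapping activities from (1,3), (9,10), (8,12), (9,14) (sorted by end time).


Greedy: pick earliest-ending, then skip overlaps.
Selected (2 activities): [(1, 3), (9, 10)]


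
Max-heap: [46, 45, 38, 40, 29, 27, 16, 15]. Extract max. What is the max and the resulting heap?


Max = 46
Replace root with last, heapify down
Resulting heap: [45, 40, 38, 15, 29, 27, 16]


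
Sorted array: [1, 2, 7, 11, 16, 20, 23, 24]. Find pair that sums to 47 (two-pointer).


Two pointers: lo=0, hi=7
Found pair: (23, 24) summing to 47


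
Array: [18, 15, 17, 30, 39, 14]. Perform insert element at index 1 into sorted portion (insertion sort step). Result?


After one pass: [15, 18, 17, 30, 39, 14]


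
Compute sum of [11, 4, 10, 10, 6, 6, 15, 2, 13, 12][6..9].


Prefix sums: [0, 11, 15, 25, 35, 41, 47, 62, 64, 77, 89]
Sum[6..9] = prefix[10] - prefix[6] = 89 - 47 = 42


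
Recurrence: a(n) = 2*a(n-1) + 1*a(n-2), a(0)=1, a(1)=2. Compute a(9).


Build bottom-up:
...a(7)=408, a(8)=985, a(9)=2*985+1*408=2378


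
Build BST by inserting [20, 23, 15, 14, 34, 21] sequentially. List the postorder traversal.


Root = 20; build tree by BST insertion.
Postorder traversal: [14, 15, 21, 34, 23, 20]


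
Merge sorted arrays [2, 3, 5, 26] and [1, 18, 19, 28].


Compare heads, take smaller each step.
Merged: [1, 2, 3, 5, 18, 19, 26, 28]


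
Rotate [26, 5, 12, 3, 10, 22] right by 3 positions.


Right rotate by 3: [3, 10, 22, 26, 5, 12]


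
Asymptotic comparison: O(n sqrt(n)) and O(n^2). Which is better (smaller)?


n^1.5 grows slower than quadratic
O(n sqrt(n)) is asymptotically smaller; O(n^2) grows faster


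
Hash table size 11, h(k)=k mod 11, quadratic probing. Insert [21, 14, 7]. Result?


Insertions: 21->slot 10; 14->slot 3; 7->slot 7
Table: [None, None, None, 14, None, None, None, 7, None, None, 21]


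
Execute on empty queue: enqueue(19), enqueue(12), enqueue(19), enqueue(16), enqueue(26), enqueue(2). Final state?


enqueue(19) -> [19]
enqueue(12) -> [19, 12]
enqueue(19) -> [19, 12, 19]
enqueue(16) -> [19, 12, 19, 16]
enqueue(26) -> [19, 12, 19, 16, 26]
enqueue(2) -> [19, 12, 19, 16, 26, 2]
Final queue (front to back): [19, 12, 19, 16, 26, 2]


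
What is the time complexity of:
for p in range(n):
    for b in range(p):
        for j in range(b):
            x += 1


Per nesting level: O(n) * O(n) [triangular over p] * O(n) [triangular over b] = O(n^3)
Complexity: O(n^3)


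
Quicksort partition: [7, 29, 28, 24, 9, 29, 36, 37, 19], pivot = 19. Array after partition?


Elements <= 19 go left of pivot.
Result: [7, 9, 19, 24, 29, 29, 36, 37, 28], pivot at index 2


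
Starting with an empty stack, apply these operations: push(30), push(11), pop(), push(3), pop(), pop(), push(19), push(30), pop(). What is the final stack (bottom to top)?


push(30) -> [30]
push(11) -> [30, 11]
pop() returns 11 -> [30]
push(3) -> [30, 3]
pop() returns 3 -> [30]
pop() returns 30 -> []
push(19) -> [19]
push(30) -> [19, 30]
pop() returns 30 -> [19]
Final stack (bottom to top): [19]


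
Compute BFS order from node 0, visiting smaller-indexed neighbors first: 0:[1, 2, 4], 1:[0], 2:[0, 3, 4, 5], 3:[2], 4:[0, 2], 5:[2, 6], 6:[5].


BFS queue: start with [0]
Visit order: [0, 1, 2, 4, 3, 5, 6]


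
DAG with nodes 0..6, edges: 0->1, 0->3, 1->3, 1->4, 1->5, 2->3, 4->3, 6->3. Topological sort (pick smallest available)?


Kahn's algorithm, process smallest node first
Order: [0, 1, 2, 4, 5, 6, 3]


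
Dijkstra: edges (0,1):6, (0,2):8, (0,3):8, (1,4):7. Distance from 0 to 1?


Dijkstra from 0:
Distances: {0: 0, 1: 6, 2: 8, 3: 8, 4: 13}
Shortest distance to 1 = 6, path = [0, 1]


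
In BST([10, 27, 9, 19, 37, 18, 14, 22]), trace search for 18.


BST root = 10
Search for 18: compare at each node
Path: [10, 27, 19, 18]


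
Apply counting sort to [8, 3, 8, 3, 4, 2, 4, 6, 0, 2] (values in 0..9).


Count array: [1, 0, 2, 2, 2, 0, 1, 0, 2, 0]
Reconstruct: [0, 2, 2, 3, 3, 4, 4, 6, 8, 8]


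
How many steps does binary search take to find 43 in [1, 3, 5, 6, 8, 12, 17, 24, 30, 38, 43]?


Search for 43:
[0,10] mid=5 arr[5]=12
[6,10] mid=8 arr[8]=30
[9,10] mid=9 arr[9]=38
[10,10] mid=10 arr[10]=43
Total: 4 comparisons


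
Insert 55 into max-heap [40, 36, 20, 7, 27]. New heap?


Append 55: [40, 36, 20, 7, 27, 55]
Bubble up: swap idx 5(55) with idx 2(20); swap idx 2(55) with idx 0(40)
Result: [55, 36, 40, 7, 27, 20]


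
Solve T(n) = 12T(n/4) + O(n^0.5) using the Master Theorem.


a=12, b=4, c=0.5. log_4(12)=1.792 > c=0.5. Case 1: O(n^log_b(a)) = O(n^1.792)
Complexity: O(n^1.792)


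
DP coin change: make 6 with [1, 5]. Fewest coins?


dp[0]=0; dp[i]=1+min(dp[i-c] for c in coins)
...dp[1]=1, dp[2]=2, dp[3]=3, dp[4]=4, dp[5]=1, dp[6]=2
Minimum coins for 6 = 2


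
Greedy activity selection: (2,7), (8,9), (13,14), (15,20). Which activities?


Greedy: pick earliest-ending, then skip overlaps.
Selected (4 activities): [(2, 7), (8, 9), (13, 14), (15, 20)]


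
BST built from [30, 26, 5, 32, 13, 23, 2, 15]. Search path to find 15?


BST root = 30
Search for 15: compare at each node
Path: [30, 26, 5, 13, 23, 15]


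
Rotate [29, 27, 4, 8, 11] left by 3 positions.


Left rotate by 3: [8, 11, 29, 27, 4]


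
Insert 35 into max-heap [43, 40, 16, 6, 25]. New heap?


Append 35: [43, 40, 16, 6, 25, 35]
Bubble up: swap idx 5(35) with idx 2(16)
Result: [43, 40, 35, 6, 25, 16]


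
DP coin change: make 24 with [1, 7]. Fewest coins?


dp[0]=0; dp[i]=1+min(dp[i-c] for c in coins)
...dp[19]=7, dp[20]=8, dp[21]=3, dp[22]=4, dp[23]=5, dp[24]=6
Minimum coins for 24 = 6


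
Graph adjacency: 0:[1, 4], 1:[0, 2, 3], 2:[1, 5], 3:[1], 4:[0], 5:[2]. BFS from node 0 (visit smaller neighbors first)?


BFS queue: start with [0]
Visit order: [0, 1, 4, 2, 3, 5]


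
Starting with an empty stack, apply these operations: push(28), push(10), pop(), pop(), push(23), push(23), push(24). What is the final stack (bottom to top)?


push(28) -> [28]
push(10) -> [28, 10]
pop() returns 10 -> [28]
pop() returns 28 -> []
push(23) -> [23]
push(23) -> [23, 23]
push(24) -> [23, 23, 24]
Final stack (bottom to top): [23, 23, 24]


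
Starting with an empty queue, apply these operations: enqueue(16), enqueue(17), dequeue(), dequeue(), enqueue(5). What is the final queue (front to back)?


enqueue(16) -> [16]
enqueue(17) -> [16, 17]
dequeue() returns 16 -> [17]
dequeue() returns 17 -> []
enqueue(5) -> [5]
Final queue (front to back): [5]


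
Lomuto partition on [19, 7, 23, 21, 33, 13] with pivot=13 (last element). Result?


Elements <= 13 go left of pivot.
Result: [7, 13, 23, 21, 33, 19], pivot at index 1


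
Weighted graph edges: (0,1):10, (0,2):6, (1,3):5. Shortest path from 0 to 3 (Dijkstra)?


Dijkstra from 0:
Distances: {0: 0, 1: 10, 2: 6, 3: 15}
Shortest distance to 3 = 15, path = [0, 1, 3]


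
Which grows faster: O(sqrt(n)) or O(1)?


constant grows slower than sublinear
O(1) is asymptotically smaller; O(sqrt(n)) grows faster


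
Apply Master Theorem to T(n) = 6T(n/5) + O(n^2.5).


a=6, b=5, c=2.5. log_5(6)=1.113 < c=2.5. Case 3: O(n^c) = O(n^2.500)
Complexity: O(n^2.500)


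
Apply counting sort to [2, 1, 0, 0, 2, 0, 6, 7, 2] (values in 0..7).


Count array: [3, 1, 3, 0, 0, 0, 1, 1]
Reconstruct: [0, 0, 0, 1, 2, 2, 2, 6, 7]


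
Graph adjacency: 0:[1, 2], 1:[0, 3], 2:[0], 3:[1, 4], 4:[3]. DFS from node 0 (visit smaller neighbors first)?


DFS stack-based: start with [0]
Visit order: [0, 1, 3, 4, 2]


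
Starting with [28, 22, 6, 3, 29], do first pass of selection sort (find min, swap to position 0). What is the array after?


After one pass: [3, 22, 6, 28, 29]


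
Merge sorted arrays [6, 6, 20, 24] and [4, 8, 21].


Compare heads, take smaller each step.
Merged: [4, 6, 6, 8, 20, 21, 24]


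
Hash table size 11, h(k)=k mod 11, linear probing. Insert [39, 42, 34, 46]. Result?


Insertions: 39->slot 6; 42->slot 9; 34->slot 1; 46->slot 2
Table: [None, 34, 46, None, None, None, 39, None, None, 42, None]


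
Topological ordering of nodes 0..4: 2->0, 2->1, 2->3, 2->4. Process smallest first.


Kahn's algorithm, process smallest node first
Order: [2, 0, 1, 3, 4]


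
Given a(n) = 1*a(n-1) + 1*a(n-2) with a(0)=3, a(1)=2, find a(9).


Build bottom-up:
...a(7)=50, a(8)=81, a(9)=1*81+1*50=131


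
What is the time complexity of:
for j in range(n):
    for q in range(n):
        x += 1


Per nesting level: O(n) * O(n) = O(n^2)
Complexity: O(n^2)


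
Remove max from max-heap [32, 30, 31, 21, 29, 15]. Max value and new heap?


Max = 32
Replace root with last, heapify down
Resulting heap: [31, 30, 15, 21, 29]


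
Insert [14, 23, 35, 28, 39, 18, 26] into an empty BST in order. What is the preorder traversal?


Root = 14; build tree by BST insertion.
Preorder traversal: [14, 23, 18, 35, 28, 26, 39]


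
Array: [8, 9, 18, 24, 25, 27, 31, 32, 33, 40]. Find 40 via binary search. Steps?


Search for 40:
[0,9] mid=4 arr[4]=25
[5,9] mid=7 arr[7]=32
[8,9] mid=8 arr[8]=33
[9,9] mid=9 arr[9]=40
Total: 4 comparisons


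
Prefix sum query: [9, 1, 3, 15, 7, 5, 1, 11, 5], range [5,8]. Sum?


Prefix sums: [0, 9, 10, 13, 28, 35, 40, 41, 52, 57]
Sum[5..8] = prefix[9] - prefix[5] = 57 - 35 = 22


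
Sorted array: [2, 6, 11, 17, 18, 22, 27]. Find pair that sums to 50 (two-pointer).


Two pointers: lo=0, hi=6
No pair sums to 50


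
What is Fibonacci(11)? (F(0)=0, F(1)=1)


F(n)=F(n-1)+F(n-2)
...F(9)=34, F(10)=55, F(11)=89


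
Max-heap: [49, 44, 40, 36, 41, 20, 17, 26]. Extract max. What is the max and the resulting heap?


Max = 49
Replace root with last, heapify down
Resulting heap: [44, 41, 40, 36, 26, 20, 17]


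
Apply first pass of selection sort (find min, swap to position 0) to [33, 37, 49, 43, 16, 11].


After one pass: [11, 37, 49, 43, 16, 33]


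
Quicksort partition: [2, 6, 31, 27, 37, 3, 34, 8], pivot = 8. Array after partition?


Elements <= 8 go left of pivot.
Result: [2, 6, 3, 8, 37, 31, 34, 27], pivot at index 3


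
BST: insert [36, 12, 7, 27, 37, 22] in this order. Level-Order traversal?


Root = 36; build tree by BST insertion.
Level-Order traversal: [36, 12, 37, 7, 27, 22]


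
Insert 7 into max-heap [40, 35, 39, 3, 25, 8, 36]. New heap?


Append 7: [40, 35, 39, 3, 25, 8, 36, 7]
Bubble up: swap idx 7(7) with idx 3(3)
Result: [40, 35, 39, 7, 25, 8, 36, 3]


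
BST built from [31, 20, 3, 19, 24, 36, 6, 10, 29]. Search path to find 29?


BST root = 31
Search for 29: compare at each node
Path: [31, 20, 24, 29]


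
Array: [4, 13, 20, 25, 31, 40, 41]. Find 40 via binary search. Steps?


Search for 40:
[0,6] mid=3 arr[3]=25
[4,6] mid=5 arr[5]=40
Total: 2 comparisons


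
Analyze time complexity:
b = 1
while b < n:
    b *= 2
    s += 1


Per nesting level: O(log n) = O(log n)
Complexity: O(log n)


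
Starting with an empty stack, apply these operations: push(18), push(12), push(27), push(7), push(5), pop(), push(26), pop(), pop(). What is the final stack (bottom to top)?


push(18) -> [18]
push(12) -> [18, 12]
push(27) -> [18, 12, 27]
push(7) -> [18, 12, 27, 7]
push(5) -> [18, 12, 27, 7, 5]
pop() returns 5 -> [18, 12, 27, 7]
push(26) -> [18, 12, 27, 7, 26]
pop() returns 26 -> [18, 12, 27, 7]
pop() returns 7 -> [18, 12, 27]
Final stack (bottom to top): [18, 12, 27]


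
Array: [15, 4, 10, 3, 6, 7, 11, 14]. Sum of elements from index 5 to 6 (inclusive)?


Prefix sums: [0, 15, 19, 29, 32, 38, 45, 56, 70]
Sum[5..6] = prefix[7] - prefix[5] = 56 - 38 = 18


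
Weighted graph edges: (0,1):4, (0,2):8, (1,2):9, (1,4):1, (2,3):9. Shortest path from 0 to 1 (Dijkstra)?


Dijkstra from 0:
Distances: {0: 0, 1: 4, 2: 8, 3: 17, 4: 5}
Shortest distance to 1 = 4, path = [0, 1]


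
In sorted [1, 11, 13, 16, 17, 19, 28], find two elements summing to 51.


Two pointers: lo=0, hi=6
No pair sums to 51


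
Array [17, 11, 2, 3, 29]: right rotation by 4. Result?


Right rotate by 4: [11, 2, 3, 29, 17]


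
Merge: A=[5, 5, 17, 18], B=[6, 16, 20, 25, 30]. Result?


Compare heads, take smaller each step.
Merged: [5, 5, 6, 16, 17, 18, 20, 25, 30]


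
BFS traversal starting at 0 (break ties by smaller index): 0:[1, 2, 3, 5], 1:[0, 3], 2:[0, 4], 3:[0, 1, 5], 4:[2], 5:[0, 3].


BFS queue: start with [0]
Visit order: [0, 1, 2, 3, 5, 4]


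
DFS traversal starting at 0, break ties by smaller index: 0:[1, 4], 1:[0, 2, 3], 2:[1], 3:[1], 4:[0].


DFS stack-based: start with [0]
Visit order: [0, 1, 2, 3, 4]


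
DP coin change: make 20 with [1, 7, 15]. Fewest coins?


dp[0]=0; dp[i]=1+min(dp[i-c] for c in coins)
...dp[15]=1, dp[16]=2, dp[17]=3, dp[18]=4, dp[19]=5, dp[20]=6
Minimum coins for 20 = 6


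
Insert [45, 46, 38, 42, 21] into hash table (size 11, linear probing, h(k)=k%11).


Insertions: 45->slot 1; 46->slot 2; 38->slot 5; 42->slot 9; 21->slot 10
Table: [None, 45, 46, None, None, 38, None, None, None, 42, 21]


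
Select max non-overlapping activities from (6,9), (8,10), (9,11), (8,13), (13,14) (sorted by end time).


Greedy: pick earliest-ending, then skip overlaps.
Selected (3 activities): [(6, 9), (9, 11), (13, 14)]


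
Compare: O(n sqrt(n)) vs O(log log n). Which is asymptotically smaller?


double-logarithmic grows slower than n^1.5
O(log log n) is asymptotically smaller; O(n sqrt(n)) grows faster


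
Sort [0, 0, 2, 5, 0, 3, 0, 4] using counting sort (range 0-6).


Count array: [4, 0, 1, 1, 1, 1, 0]
Reconstruct: [0, 0, 0, 0, 2, 3, 4, 5]


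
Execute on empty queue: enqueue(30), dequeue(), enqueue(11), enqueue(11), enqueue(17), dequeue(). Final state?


enqueue(30) -> [30]
dequeue() returns 30 -> []
enqueue(11) -> [11]
enqueue(11) -> [11, 11]
enqueue(17) -> [11, 11, 17]
dequeue() returns 11 -> [11, 17]
Final queue (front to back): [11, 17]


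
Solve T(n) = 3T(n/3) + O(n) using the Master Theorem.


a=3, b=3, c=1. log_3(3)=1 = c=1. Case 2: O(n^c log n) = O(n log n)
Complexity: O(n log n)


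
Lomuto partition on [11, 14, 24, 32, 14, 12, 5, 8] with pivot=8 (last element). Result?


Elements <= 8 go left of pivot.
Result: [5, 8, 24, 32, 14, 12, 11, 14], pivot at index 1


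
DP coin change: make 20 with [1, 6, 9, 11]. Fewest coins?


dp[0]=0; dp[i]=1+min(dp[i-c] for c in coins)
...dp[15]=2, dp[16]=3, dp[17]=2, dp[18]=2, dp[19]=3, dp[20]=2
Minimum coins for 20 = 2


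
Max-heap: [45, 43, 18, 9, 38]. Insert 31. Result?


Append 31: [45, 43, 18, 9, 38, 31]
Bubble up: swap idx 5(31) with idx 2(18)
Result: [45, 43, 31, 9, 38, 18]


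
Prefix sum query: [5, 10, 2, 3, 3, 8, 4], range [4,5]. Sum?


Prefix sums: [0, 5, 15, 17, 20, 23, 31, 35]
Sum[4..5] = prefix[6] - prefix[4] = 31 - 20 = 11
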